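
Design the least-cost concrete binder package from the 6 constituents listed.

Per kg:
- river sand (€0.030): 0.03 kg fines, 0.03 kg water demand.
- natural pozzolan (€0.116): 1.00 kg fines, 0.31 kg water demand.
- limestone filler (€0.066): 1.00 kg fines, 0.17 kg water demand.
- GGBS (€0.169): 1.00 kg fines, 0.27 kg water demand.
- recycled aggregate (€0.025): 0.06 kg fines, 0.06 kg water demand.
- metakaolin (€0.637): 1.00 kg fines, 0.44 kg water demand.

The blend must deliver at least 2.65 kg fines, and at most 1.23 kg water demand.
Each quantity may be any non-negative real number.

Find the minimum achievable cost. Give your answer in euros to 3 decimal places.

€0.175

Let x1 = kg of river sand, x2 = kg of natural pozzolan, x3 = kg of limestone filler, x4 = kg of GGBS, x5 = kg of recycled aggregate, x6 = kg of metakaolin.
Minimize 0.03x1 + 0.116x2 + 0.066x3 + 0.169x4 + 0.025x5 + 0.637x6 with:
  0.03x1 + 1x2 + 1x3 + 1x4 + 0.06x5 + 1x6 ≥ 2.65   (fines)
  0.03x1 + 0.31x2 + 0.17x3 + 0.27x4 + 0.06x5 + 0.44x6 ≤ 1.23   (water demand)
  x1, x2, x3, x4, x5, x6 ≥ 0.
The optimal basis is {limestone filler}; river sand, natural pozzolan, GGBS, recycled aggregate, metakaolin drop out. There the fines constraint is tight.
So limestone filler = 2.65 kg.
Total cost: 0.066·2.65 = 0.17490.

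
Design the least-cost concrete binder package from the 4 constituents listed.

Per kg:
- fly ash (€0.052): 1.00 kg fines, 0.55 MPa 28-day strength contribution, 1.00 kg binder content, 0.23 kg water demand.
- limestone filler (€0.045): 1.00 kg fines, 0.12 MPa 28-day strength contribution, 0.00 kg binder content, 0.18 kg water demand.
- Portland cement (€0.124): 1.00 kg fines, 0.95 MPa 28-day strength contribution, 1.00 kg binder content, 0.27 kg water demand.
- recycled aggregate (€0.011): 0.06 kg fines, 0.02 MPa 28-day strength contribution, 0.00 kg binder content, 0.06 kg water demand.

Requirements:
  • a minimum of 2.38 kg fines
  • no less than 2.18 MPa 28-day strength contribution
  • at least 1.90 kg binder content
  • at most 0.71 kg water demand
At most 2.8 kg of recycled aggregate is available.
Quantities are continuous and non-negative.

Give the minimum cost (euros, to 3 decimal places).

Let x1 = kg of fly ash, x2 = kg of limestone filler, x3 = kg of Portland cement, x4 = kg of recycled aggregate.
Minimise 0.052x1 + 0.045x2 + 0.124x3 + 0.011x4 s.t.:
  1x1 + 1x2 + 1x3 + 0.06x4 ≥ 2.38   (fines)
  0.55x1 + 0.12x2 + 0.95x3 + 0.02x4 ≥ 2.18   (28-day strength contribution)
  1x1 + 1x3 ≥ 1.9   (binder content)
  0.23x1 + 0.18x2 + 0.27x3 + 0.06x4 ≤ 0.71   (water demand)
  x4 ≤ 2.8
  x1, x2, x3, x4 ≥ 0.
The optimal basis is {fly ash, Portland cement}; limestone filler, recycled aggregate drop out. The 28-day strength contribution and water demand requirements are met with equality.
Solving gives x1 = 1.227, x3 = 1.584.
Objective = 0.052·1.227 + 0.124·1.584 = 0.26022.

€0.260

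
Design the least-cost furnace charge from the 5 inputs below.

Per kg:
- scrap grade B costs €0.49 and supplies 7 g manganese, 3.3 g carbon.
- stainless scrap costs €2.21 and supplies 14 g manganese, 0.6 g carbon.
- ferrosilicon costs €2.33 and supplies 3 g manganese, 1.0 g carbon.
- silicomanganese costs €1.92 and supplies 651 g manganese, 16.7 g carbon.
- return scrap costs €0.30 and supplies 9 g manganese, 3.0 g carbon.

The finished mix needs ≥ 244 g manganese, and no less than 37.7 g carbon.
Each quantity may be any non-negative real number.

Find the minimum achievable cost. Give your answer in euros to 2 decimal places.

This is a linear program. Let x1 = kg of scrap grade B, x2 = kg of stainless scrap, x3 = kg of ferrosilicon, x4 = kg of silicomanganese, x5 = kg of return scrap.
Minimise 0.49x1 + 2.21x2 + 2.33x3 + 1.92x4 + 0.3x5 subject to:
  7x1 + 14x2 + 3x3 + 651x4 + 9x5 ≥ 244   (manganese)
  3.3x1 + 0.6x2 + 1x3 + 16.7x4 + 3x5 ≥ 37.7   (carbon)
  x1, x2, x3, x4, x5 ≥ 0.
The cheapest feasible vertex uses only silicomanganese, return scrap; scrap grade B, stainless scrap, ferrosilicon are not used. There the manganese and carbon constraints are tight.
Solving gives x4 = 0.2178, x5 = 11.35.
Objective = 1.92·0.2178 + 0.3·11.35 = 3.8232.

€3.82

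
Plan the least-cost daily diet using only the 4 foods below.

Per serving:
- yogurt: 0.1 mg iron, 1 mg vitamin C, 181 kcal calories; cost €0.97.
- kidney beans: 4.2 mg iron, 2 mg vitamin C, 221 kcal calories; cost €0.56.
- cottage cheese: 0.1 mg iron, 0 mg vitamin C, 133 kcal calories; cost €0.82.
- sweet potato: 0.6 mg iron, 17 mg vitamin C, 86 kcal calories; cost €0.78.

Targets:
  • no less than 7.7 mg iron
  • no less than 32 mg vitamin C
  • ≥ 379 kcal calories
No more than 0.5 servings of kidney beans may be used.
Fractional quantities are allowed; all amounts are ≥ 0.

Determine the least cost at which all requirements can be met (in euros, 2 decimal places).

Let x1 = servings of yogurt, x2 = servings of kidney beans, x3 = servings of cottage cheese, x4 = servings of sweet potato.
min 0.97x1 + 0.56x2 + 0.82x3 + 0.78x4 s.t.:
  0.1x1 + 4.2x2 + 0.1x3 + 0.6x4 ≥ 7.7   (iron)
  1x1 + 2x2 + 17x4 ≥ 32   (vitamin C)
  181x1 + 221x2 + 133x3 + 86x4 ≥ 379   (calories)
  x2 ≤ 0.5
  x1, x2, x3, x4 ≥ 0.
The cheapest feasible vertex uses only kidney beans, sweet potato; yogurt, cottage cheese are not used. There the iron and the kidney beans cap constraints are tight.
Solving gives x2 = 0.5, x4 = 9.333.
Hence cost = 0.56·0.5 + 0.78·9.333 = €7.5597.

€7.56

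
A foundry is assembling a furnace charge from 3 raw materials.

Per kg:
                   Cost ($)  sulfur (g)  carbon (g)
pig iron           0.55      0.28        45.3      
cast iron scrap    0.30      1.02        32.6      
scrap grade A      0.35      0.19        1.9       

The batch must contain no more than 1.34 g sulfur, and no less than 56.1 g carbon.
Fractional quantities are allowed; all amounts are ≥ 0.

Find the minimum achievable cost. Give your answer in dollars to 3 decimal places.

This is a linear program. Let x1 = kg of pig iron, x2 = kg of cast iron scrap, x3 = kg of scrap grade A.
min 0.55x1 + 0.3x2 + 0.35x3 with:
  0.28x1 + 1.02x2 + 0.19x3 ≤ 1.34   (sulfur)
  45.3x1 + 32.6x2 + 1.9x3 ≥ 56.1   (carbon)
  x1, x2, x3 ≥ 0.
The cheapest feasible vertex uses only pig iron, cast iron scrap; scrap grade A is not used. The sulfur and carbon requirements are met with equality.
Optimal quantities: pig iron = 0.3651 kg, cast iron scrap = 1.213 kg.
Hence cost = 0.55·0.3651 + 0.3·1.213 = $0.56471.

$0.565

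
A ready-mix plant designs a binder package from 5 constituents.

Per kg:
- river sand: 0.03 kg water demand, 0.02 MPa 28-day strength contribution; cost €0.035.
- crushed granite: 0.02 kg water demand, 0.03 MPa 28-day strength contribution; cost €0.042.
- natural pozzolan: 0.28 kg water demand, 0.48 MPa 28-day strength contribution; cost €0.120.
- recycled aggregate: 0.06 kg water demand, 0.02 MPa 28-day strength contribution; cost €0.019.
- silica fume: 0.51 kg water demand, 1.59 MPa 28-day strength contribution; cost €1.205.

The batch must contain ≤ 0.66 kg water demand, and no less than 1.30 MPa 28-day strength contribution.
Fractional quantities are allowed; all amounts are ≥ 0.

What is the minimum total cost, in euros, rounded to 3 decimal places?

Treat it as an LP. Let x1 = kg of river sand, x2 = kg of crushed granite, x3 = kg of natural pozzolan, x4 = kg of recycled aggregate, x5 = kg of silica fume.
min 0.035x1 + 0.042x2 + 0.12x3 + 0.019x4 + 1.205x5 s.t.:
  0.03x1 + 0.02x2 + 0.28x3 + 0.06x4 + 0.51x5 ≤ 0.66   (water demand)
  0.02x1 + 0.03x2 + 0.48x3 + 0.02x4 + 1.59x5 ≥ 1.3   (28-day strength contribution)
  x1, x2, x3, x4, x5 ≥ 0.
The cheapest feasible vertex uses only natural pozzolan, silica fume; river sand, crushed granite, recycled aggregate are not used. Binding constraints: water demand and 28-day strength contribution.
Solving gives x3 = 1.928, x5 = 0.2355.
Cost = 0.12·1.928 + 1.205·0.2355 = 0.51514.

€0.515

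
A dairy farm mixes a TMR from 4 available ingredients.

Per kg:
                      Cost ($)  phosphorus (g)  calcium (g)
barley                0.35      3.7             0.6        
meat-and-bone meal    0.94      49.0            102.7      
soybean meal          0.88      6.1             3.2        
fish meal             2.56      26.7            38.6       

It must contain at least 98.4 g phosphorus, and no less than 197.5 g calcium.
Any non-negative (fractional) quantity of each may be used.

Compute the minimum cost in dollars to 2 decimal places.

$1.89

This is a linear program. Let x1 = kg of barley, x2 = kg of meat-and-bone meal, x3 = kg of soybean meal, x4 = kg of fish meal.
min 0.35x1 + 0.94x2 + 0.88x3 + 2.56x4 s.t.:
  3.7x1 + 49x2 + 6.1x3 + 26.7x4 ≥ 98.4   (phosphorus)
  0.6x1 + 102.7x2 + 3.2x3 + 38.6x4 ≥ 197.5   (calcium)
  x1, x2, x3, x4 ≥ 0.
The minimum-cost mix takes nothing from barley, soybean meal, fish meal — only meat-and-bone meal. Binding constraint: phosphorus.
So meat-and-bone meal = 2.008 kg.
Hence cost = 0.94·2.008 = $1.8875.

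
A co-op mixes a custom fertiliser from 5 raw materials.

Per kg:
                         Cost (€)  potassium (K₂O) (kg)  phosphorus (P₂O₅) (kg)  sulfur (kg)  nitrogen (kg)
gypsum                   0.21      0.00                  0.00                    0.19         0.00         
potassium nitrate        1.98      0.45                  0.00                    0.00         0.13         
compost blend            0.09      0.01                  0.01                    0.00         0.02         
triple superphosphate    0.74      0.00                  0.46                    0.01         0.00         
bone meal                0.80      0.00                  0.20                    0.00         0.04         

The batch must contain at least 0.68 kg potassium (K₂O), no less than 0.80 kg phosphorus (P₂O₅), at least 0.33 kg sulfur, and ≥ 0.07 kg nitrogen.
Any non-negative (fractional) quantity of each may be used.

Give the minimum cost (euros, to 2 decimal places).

€4.62

Treat it as an LP. Let x1 = kg of gypsum, x2 = kg of potassium nitrate, x3 = kg of compost blend, x4 = kg of triple superphosphate, x5 = kg of bone meal.
Minimise 0.21x1 + 1.98x2 + 0.09x3 + 0.74x4 + 0.8x5 subject to:
  0.45x2 + 0.01x3 ≥ 0.68   (potassium (K₂O))
  0.01x3 + 0.46x4 + 0.2x5 ≥ 0.8   (phosphorus (P₂O₅))
  0.19x1 + 0.01x4 ≥ 0.33   (sulfur)
  0.13x2 + 0.02x3 + 0.04x5 ≥ 0.07   (nitrogen)
  x1, x2, x3, x4, x5 ≥ 0.
The minimum-cost mix takes nothing from compost blend, bone meal — only gypsum, potassium nitrate, triple superphosphate. The potassium (K₂O), phosphorus (P₂O₅), sulfur requirements are met with equality.
Solving gives x1 = 1.645, x2 = 1.511, x4 = 1.739.
Objective = 0.21·1.645 + 1.98·1.511 + 0.74·1.739 = 4.6241.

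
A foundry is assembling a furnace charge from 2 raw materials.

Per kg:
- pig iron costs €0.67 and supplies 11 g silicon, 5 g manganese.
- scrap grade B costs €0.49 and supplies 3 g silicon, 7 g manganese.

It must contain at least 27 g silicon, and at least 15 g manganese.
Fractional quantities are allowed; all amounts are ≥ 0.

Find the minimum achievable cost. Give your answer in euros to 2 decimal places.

Set it up as a linear program. Let x1 = kg of pig iron, x2 = kg of scrap grade B.
min 0.67x1 + 0.49x2 subject to:
  11x1 + 3x2 ≥ 27   (silicon)
  5x1 + 7x2 ≥ 15   (manganese)
  x1, x2 ≥ 0.
Both inputs are positive at the optimum. There the silicon and manganese constraints are tight.
That vertex is x1 = 2.323, x2 = 0.4839.
Objective = 0.67·2.323 + 0.49·0.4839 = 1.7935.

€1.79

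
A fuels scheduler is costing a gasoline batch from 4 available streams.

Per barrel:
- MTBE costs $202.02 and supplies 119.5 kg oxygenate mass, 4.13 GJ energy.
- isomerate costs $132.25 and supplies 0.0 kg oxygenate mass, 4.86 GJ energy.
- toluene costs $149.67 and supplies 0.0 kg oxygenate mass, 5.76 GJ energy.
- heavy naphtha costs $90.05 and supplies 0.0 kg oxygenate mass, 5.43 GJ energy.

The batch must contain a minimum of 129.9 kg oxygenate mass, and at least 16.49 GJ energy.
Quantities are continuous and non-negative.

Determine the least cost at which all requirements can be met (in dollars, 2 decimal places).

$418.62

Set it up as a linear program. Let x1 = barrels of MTBE, x2 = barrels of isomerate, x3 = barrels of toluene, x4 = barrels of heavy naphtha.
min 202.02x1 + 132.25x2 + 149.67x3 + 90.05x4 with:
  119.5x1 ≥ 129.9   (oxygenate mass)
  4.13x1 + 4.86x2 + 5.76x3 + 5.43x4 ≥ 16.49   (energy)
  x1, x2, x3, x4 ≥ 0.
The optimal basis is {MTBE, heavy naphtha}; isomerate, toluene drop out. The oxygenate mass and energy requirements are met with equality.
Solving gives x1 = 1.08703, x4 = 2.21005.
Cost = 202.02·1.08703 + 90.05·2.21005 = 418.6168.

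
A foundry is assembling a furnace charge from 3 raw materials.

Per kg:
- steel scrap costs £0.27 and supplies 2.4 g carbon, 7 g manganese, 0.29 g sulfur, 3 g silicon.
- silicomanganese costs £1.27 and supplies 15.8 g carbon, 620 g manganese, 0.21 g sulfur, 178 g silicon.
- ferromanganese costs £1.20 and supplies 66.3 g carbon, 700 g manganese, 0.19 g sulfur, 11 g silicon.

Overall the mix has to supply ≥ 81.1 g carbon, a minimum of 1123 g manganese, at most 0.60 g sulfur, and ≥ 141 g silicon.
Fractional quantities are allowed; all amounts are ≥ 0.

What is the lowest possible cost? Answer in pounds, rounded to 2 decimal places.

This is a linear program. Let x1 = kg of steel scrap, x2 = kg of silicomanganese, x3 = kg of ferromanganese.
Minimise 0.27x1 + 1.27x2 + 1.2x3 subject to:
  2.4x1 + 15.8x2 + 66.3x3 ≥ 81.1   (carbon)
  7x1 + 620x2 + 700x3 ≥ 1123   (manganese)
  0.29x1 + 0.21x2 + 0.19x3 ≤ 0.6   (sulfur)
  3x1 + 178x2 + 11x3 ≥ 141   (silicon)
  x1, x2, x3 ≥ 0.
At the optimum only silicomanganese, ferromanganese are positive (steel scrap = 0). The carbon and silicon requirements are met with equality.
That vertex is x2 = 0.7273, x3 = 1.05.
Total cost: 1.27·0.7273 + 1.2·1.05 = 2.1837.

£2.18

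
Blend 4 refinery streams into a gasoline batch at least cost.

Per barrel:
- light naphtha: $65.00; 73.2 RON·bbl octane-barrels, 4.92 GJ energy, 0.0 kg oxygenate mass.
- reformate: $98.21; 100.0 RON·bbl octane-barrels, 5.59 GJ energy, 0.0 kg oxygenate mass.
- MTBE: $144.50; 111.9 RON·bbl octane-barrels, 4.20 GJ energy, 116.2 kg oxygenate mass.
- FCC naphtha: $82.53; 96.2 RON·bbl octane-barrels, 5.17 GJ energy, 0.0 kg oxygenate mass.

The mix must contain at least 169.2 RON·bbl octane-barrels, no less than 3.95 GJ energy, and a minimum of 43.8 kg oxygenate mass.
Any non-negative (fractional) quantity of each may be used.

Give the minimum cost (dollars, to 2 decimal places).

$163.44

This is a linear program. Let x1 = barrels of light naphtha, x2 = barrels of reformate, x3 = barrels of MTBE, x4 = barrels of FCC naphtha.
Minimise 65x1 + 98.21x2 + 144.5x3 + 82.53x4 with:
  73.2x1 + 100x2 + 111.9x3 + 96.2x4 ≥ 169.2   (octane-barrels)
  4.92x1 + 5.59x2 + 4.2x3 + 5.17x4 ≥ 3.95   (energy)
  116.2x3 ≥ 43.8   (oxygenate mass)
  x1, x2, x3, x4 ≥ 0.
The optimal basis is {MTBE, FCC naphtha}; light naphtha, reformate drop out. The octane-barrels and oxygenate mass requirements are met with equality.
Optimal quantities: MTBE = 0.37694 barrels, FCC naphtha = 1.3204 barrels.
Total cost: 144.5·0.37694 + 82.53·1.3204 = 163.4404.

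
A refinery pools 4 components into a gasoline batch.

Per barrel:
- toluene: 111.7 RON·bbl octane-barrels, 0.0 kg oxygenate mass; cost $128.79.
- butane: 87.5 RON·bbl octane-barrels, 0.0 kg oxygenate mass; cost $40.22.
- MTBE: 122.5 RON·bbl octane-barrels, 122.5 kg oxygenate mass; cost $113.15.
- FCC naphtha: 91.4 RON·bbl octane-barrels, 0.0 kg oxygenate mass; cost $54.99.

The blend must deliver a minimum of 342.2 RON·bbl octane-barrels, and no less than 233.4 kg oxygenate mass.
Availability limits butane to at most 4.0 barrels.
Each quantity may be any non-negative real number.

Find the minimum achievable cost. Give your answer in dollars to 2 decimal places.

Let x1 = barrels of toluene, x2 = barrels of butane, x3 = barrels of MTBE, x4 = barrels of FCC naphtha.
Minimise 128.79x1 + 40.22x2 + 113.15x3 + 54.99x4 subject to:
  111.7x1 + 87.5x2 + 122.5x3 + 91.4x4 ≥ 342.2   (octane-barrels)
  122.5x3 ≥ 233.4   (oxygenate mass)
  x2 ≤ 4
  x1, x2, x3, x4 ≥ 0.
The optimal basis is {butane, MTBE}; toluene, FCC naphtha drop out. Binding constraints: octane-barrels and oxygenate mass.
Optimal quantities: butane = 1.24343 barrels, MTBE = 1.90531 barrels.
Hence cost = 40.22·1.24343 + 113.15·1.90531 = $265.5966.

$265.60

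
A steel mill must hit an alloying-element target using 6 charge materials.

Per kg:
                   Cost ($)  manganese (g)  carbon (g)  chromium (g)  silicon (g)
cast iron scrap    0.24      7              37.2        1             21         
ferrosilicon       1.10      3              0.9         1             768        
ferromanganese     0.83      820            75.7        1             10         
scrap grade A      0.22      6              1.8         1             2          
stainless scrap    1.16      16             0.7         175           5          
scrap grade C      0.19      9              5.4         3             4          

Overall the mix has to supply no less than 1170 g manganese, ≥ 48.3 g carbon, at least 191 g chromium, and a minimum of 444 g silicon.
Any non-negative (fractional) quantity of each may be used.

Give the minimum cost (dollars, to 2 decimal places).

Let x1 = kg of cast iron scrap, x2 = kg of ferrosilicon, x3 = kg of ferromanganese, x4 = kg of scrap grade A, x5 = kg of stainless scrap, x6 = kg of scrap grade C.
Minimize 0.24x1 + 1.1x2 + 0.83x3 + 0.22x4 + 1.16x5 + 0.19x6 with:
  7x1 + 3x2 + 820x3 + 6x4 + 16x5 + 9x6 ≥ 1170   (manganese)
  37.2x1 + 0.9x2 + 75.7x3 + 1.8x4 + 0.7x5 + 5.4x6 ≥ 48.3   (carbon)
  1x1 + 1x2 + 1x3 + 1x4 + 175x5 + 3x6 ≥ 191   (chromium)
  21x1 + 768x2 + 10x3 + 2x4 + 5x5 + 4x6 ≥ 444   (silicon)
  x1, x2, x3, x4, x5, x6 ≥ 0.
The cheapest feasible vertex uses only ferrosilicon, ferromanganese, stainless scrap; cast iron scrap, scrap grade A, scrap grade C are not used. Binding constraints: manganese, chromium, silicon.
So ferrosilicon = 0.5528 kg, ferromanganese = 1.404 kg, stainless scrap = 1.08 kg.
Cost = 1.1·0.5528 + 0.83·1.404 + 1.16·1.08 = 3.0262.

$3.03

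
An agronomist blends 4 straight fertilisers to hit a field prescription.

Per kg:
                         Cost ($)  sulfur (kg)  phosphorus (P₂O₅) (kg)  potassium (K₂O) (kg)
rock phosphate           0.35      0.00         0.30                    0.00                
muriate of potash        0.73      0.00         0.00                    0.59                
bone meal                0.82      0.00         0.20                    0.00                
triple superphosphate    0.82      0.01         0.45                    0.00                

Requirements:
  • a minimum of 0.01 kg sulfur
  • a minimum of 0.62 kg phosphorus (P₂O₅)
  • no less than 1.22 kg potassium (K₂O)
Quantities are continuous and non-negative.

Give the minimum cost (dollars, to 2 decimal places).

$2.53

Let x1 = kg of rock phosphate, x2 = kg of muriate of potash, x3 = kg of bone meal, x4 = kg of triple superphosphate.
Minimise 0.35x1 + 0.73x2 + 0.82x3 + 0.82x4 s.t.:
  0.01x4 ≥ 0.01   (sulfur)
  0.3x1 + 0.2x3 + 0.45x4 ≥ 0.62   (phosphorus (P₂O₅))
  0.59x2 ≥ 1.22   (potassium (K₂O))
  x1, x2, x3, x4 ≥ 0.
The optimal basis is {rock phosphate, muriate of potash, triple superphosphate}; bone meal drops out. There the sulfur, phosphorus (P₂O₅), potassium (K₂O) constraints are tight.
Solving gives x1 = 0.5667, x2 = 2.068, x4 = 1.
Hence cost = 0.35·0.5667 + 0.73·2.068 + 0.82·1 = $2.5280.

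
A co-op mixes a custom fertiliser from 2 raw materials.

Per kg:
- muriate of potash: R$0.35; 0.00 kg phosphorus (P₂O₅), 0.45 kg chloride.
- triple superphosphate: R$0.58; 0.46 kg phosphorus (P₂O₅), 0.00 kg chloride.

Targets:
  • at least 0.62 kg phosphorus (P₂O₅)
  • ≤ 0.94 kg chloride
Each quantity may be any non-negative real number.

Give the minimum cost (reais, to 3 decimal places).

Treat it as an LP. Let x1 = kg of muriate of potash, x2 = kg of triple superphosphate.
Minimize 0.35x1 + 0.58x2 subject to:
  0.46x2 ≥ 0.62   (phosphorus (P₂O₅))
  0.45x1 ≤ 0.94   (chloride)
  x1, x2 ≥ 0.
The minimum-cost mix takes nothing from muriate of potash — only triple superphosphate. The phosphorus (P₂O₅) requirement is met with equality.
That vertex is x2 = 1.348.
Hence cost = 0.58·1.348 = R$0.78184.

R$0.782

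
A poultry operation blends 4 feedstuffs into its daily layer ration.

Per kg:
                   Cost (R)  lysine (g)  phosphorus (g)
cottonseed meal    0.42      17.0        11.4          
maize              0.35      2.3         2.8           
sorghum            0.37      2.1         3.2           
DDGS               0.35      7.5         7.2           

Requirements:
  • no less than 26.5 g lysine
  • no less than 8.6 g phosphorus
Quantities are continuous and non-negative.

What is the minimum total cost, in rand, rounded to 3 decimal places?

Let x1 = kg of cottonseed meal, x2 = kg of maize, x3 = kg of sorghum, x4 = kg of DDGS.
Minimize 0.42x1 + 0.35x2 + 0.37x3 + 0.35x4 with:
  17x1 + 2.3x2 + 2.1x3 + 7.5x4 ≥ 26.5   (lysine)
  11.4x1 + 2.8x2 + 3.2x3 + 7.2x4 ≥ 8.6   (phosphorus)
  x1, x2, x3, x4 ≥ 0.
The minimum-cost mix takes nothing from maize, sorghum, DDGS — only cottonseed meal. Binding constraint: lysine.
Solving gives x1 = 1.559.
Objective = 0.42·1.559 = 0.65478.

R0.655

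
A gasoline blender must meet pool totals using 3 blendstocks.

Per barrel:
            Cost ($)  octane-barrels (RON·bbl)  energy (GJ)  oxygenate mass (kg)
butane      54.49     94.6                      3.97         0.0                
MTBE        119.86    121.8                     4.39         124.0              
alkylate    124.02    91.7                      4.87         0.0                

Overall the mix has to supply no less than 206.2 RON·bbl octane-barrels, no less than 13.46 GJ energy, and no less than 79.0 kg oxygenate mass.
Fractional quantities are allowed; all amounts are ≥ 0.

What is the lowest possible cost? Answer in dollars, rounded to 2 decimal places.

This is a linear program. Let x1 = barrels of butane, x2 = barrels of MTBE, x3 = barrels of alkylate.
Minimize 54.49x1 + 119.86x2 + 124.02x3 s.t.:
  94.6x1 + 121.8x2 + 91.7x3 ≥ 206.2   (octane-barrels)
  3.97x1 + 4.39x2 + 4.87x3 ≥ 13.46   (energy)
  124x2 ≥ 79   (oxygenate mass)
  x1, x2, x3 ≥ 0.
At the optimum only butane, MTBE are positive (alkylate = 0). There the energy and oxygenate mass constraints are tight.
Solving gives x1 = 2.686, x2 = 0.6371.
Cost = 54.49·2.686 + 119.86·0.6371 = 222.7229.

$222.72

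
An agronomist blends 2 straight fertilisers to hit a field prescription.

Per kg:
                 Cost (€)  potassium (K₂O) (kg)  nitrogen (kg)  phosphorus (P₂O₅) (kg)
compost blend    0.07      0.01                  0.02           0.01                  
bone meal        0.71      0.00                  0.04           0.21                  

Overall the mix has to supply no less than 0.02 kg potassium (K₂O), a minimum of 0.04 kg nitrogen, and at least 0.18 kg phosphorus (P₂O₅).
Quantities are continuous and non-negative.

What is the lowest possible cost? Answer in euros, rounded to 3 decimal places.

€0.681

Set it up as a linear program. Let x1 = kg of compost blend, x2 = kg of bone meal.
min 0.07x1 + 0.71x2 subject to:
  0.01x1 ≥ 0.02   (potassium (K₂O))
  0.02x1 + 0.04x2 ≥ 0.04   (nitrogen)
  0.01x1 + 0.21x2 ≥ 0.18   (phosphorus (P₂O₅))
  x1, x2 ≥ 0.
Both inputs are positive at the optimum. The potassium (K₂O) and phosphorus (P₂O₅) requirements are met with equality.
So compost blend = 2 kg, bone meal = 0.7619 kg.
Hence cost = 0.07·2 + 0.71·0.7619 = €0.68095.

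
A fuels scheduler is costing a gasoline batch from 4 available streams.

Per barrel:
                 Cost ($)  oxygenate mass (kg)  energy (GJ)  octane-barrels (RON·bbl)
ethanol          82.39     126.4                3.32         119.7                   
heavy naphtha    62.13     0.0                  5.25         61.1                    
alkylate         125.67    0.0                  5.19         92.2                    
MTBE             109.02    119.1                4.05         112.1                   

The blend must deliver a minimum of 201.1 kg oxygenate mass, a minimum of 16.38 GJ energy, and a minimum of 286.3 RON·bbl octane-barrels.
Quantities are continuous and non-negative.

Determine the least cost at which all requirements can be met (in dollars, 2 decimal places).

Let x1 = barrels of ethanol, x2 = barrels of heavy naphtha, x3 = barrels of alkylate, x4 = barrels of MTBE.
Minimize 82.39x1 + 62.13x2 + 125.67x3 + 109.02x4 s.t.:
  126.4x1 + 119.1x4 ≥ 201.1   (oxygenate mass)
  3.32x1 + 5.25x2 + 5.19x3 + 4.05x4 ≥ 16.38   (energy)
  119.7x1 + 61.1x2 + 92.2x3 + 112.1x4 ≥ 286.3   (octane-barrels)
  x1, x2, x3, x4 ≥ 0.
The cheapest feasible vertex uses only ethanol, heavy naphtha; alkylate, MTBE are not used. Binding constraints: oxygenate mass and energy.
That vertex is x1 = 1.591, x2 = 2.1139.
Hence cost = 82.39·1.591 + 62.13·2.1139 = $262.4191.

$262.42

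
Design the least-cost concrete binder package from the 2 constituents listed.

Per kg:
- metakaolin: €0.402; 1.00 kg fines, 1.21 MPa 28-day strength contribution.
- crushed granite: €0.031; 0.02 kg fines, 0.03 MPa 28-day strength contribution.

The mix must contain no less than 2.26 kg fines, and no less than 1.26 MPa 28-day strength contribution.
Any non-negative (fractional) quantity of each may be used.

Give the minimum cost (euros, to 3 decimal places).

Treat it as an LP. Let x1 = kg of metakaolin, x2 = kg of crushed granite.
Minimise 0.402x1 + 0.031x2 subject to:
  1x1 + 0.02x2 ≥ 2.26   (fines)
  1.21x1 + 0.03x2 ≥ 1.26   (28-day strength contribution)
  x1, x2 ≥ 0.
The minimum-cost mix takes nothing from crushed granite — only metakaolin. There the fines constraint is tight.
Solving gives x1 = 2.26.
Objective = 0.402·2.26 = 0.90852.

€0.909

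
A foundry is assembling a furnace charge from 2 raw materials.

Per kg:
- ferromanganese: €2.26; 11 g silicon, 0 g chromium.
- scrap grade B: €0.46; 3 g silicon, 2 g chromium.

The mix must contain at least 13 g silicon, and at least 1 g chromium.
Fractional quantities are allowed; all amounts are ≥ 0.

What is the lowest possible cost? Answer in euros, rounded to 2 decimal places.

€1.99

Set it up as a linear program. Let x1 = kg of ferromanganese, x2 = kg of scrap grade B.
Minimize 2.26x1 + 0.46x2 subject to:
  11x1 + 3x2 ≥ 13   (silicon)
  2x2 ≥ 1   (chromium)
  x1, x2 ≥ 0.
The cheapest feasible vertex uses only scrap grade B; ferromanganese is not used. The silicon requirement is met with equality.
That vertex is x2 = 4.333.
Objective = 0.46·4.333 = 1.9932.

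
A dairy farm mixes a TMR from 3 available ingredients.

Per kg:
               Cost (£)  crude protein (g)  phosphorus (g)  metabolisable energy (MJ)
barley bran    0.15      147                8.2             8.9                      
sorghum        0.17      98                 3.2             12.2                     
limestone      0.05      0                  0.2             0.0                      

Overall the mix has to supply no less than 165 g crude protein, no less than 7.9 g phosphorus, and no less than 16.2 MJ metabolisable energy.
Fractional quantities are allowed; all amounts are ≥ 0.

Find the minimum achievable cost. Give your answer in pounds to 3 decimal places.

This is a linear program. Let x1 = kg of barley bran, x2 = kg of sorghum, x3 = kg of limestone.
Minimize 0.15x1 + 0.17x2 + 0.05x3 subject to:
  147x1 + 98x2 ≥ 165   (crude protein)
  8.2x1 + 3.2x2 + 0.2x3 ≥ 7.9   (phosphorus)
  8.9x1 + 12.2x2 ≥ 16.2   (metabolisable energy)
  x1, x2, x3 ≥ 0.
At the optimum only barley bran, sorghum are positive (limestone = 0). There the phosphorus and metabolisable energy constraints are tight.
Optimal quantities: barley bran = 0.6224 kg, sorghum = 0.8738 kg.
Objective = 0.15·0.6224 + 0.17·0.8738 = 0.24191.

£0.242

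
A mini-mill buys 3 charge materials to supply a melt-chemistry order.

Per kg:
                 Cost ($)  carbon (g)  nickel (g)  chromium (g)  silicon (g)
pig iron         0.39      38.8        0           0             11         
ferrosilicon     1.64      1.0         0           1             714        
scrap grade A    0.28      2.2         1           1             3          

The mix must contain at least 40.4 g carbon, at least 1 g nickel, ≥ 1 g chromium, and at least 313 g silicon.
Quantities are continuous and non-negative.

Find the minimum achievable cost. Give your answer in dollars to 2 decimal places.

$1.35

Let x1 = kg of pig iron, x2 = kg of ferrosilicon, x3 = kg of scrap grade A.
Minimise 0.39x1 + 1.64x2 + 0.28x3 s.t.:
  38.8x1 + 1x2 + 2.2x3 ≥ 40.4   (carbon)
  1x3 ≥ 1   (nickel)
  1x2 + 1x3 ≥ 1   (chromium)
  11x1 + 714x2 + 3x3 ≥ 313   (silicon)
  x1, x2, x3 ≥ 0.
All 3 inputs are positive at the optimum. Binding constraints: carbon, nickel, silicon.
That vertex is x1 = 0.9737, x2 = 0.4192, x3 = 1.
Hence cost = 0.39·0.9737 + 1.64·0.4192 + 0.28·1 = $1.3472.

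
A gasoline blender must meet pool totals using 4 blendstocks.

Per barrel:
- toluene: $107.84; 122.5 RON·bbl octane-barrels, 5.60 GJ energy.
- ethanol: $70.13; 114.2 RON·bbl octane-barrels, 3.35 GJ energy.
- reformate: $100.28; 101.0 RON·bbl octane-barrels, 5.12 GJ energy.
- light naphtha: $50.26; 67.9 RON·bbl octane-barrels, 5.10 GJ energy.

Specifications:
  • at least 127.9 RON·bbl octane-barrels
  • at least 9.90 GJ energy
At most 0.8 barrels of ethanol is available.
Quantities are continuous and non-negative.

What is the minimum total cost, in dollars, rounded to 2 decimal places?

Treat it as an LP. Let x1 = barrels of toluene, x2 = barrels of ethanol, x3 = barrels of reformate, x4 = barrels of light naphtha.
Minimise 107.84x1 + 70.13x2 + 100.28x3 + 50.26x4 subject to:
  122.5x1 + 114.2x2 + 101x3 + 67.9x4 ≥ 127.9   (octane-barrels)
  5.6x1 + 3.35x2 + 5.12x3 + 5.1x4 ≥ 9.9   (energy)
  x2 ≤ 0.8
  x1, x2, x3, x4 ≥ 0.
At the optimum only light naphtha is positive (toluene, ethanol, reformate = 0). Binding constraint: energy.
Optimal quantities: light naphtha = 1.9412 barrels.
Hence cost = 50.26·1.9412 = $97.5647.

$97.56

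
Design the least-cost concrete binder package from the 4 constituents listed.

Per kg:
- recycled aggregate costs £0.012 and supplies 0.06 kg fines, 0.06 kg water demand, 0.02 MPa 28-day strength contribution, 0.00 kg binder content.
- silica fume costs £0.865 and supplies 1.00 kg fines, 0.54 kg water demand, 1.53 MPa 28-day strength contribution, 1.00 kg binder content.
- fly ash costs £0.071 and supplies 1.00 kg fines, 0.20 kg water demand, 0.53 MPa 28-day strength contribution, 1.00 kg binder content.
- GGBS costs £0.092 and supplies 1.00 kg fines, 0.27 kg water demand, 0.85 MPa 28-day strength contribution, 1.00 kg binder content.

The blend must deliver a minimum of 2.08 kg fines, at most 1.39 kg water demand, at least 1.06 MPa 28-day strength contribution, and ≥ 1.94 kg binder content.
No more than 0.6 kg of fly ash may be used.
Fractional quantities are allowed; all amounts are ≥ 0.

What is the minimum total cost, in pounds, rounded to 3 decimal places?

£0.179

Let x1 = kg of recycled aggregate, x2 = kg of silica fume, x3 = kg of fly ash, x4 = kg of GGBS.
Minimise 0.012x1 + 0.865x2 + 0.071x3 + 0.092x4 subject to:
  0.06x1 + 1x2 + 1x3 + 1x4 ≥ 2.08   (fines)
  0.06x1 + 0.54x2 + 0.2x3 + 0.27x4 ≤ 1.39   (water demand)
  0.02x1 + 1.53x2 + 0.53x3 + 0.85x4 ≥ 1.06   (28-day strength contribution)
  1x2 + 1x3 + 1x4 ≥ 1.94   (binder content)
  x3 ≤ 0.6
  x1, x2, x3, x4 ≥ 0.
The optimal basis is {fly ash, GGBS}; recycled aggregate, silica fume drop out. The fines and the fly ash cap requirements are met with equality.
Solving gives x3 = 0.6, x4 = 1.48.
Total cost: 0.071·0.6 + 0.092·1.48 = 0.17876.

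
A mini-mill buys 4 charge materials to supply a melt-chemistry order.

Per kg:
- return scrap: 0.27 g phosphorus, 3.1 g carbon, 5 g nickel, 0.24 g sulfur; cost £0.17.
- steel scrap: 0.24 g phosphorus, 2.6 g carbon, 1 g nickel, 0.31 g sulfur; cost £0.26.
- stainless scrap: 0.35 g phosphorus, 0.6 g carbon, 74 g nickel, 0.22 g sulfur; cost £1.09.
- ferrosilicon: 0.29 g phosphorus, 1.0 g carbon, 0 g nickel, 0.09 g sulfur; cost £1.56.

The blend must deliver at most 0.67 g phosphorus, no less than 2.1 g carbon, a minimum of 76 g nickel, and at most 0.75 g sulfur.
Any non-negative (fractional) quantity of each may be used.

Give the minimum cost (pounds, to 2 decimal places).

Let x1 = kg of return scrap, x2 = kg of steel scrap, x3 = kg of stainless scrap, x4 = kg of ferrosilicon.
Minimize 0.17x1 + 0.26x2 + 1.09x3 + 1.56x4 s.t.:
  0.27x1 + 0.24x2 + 0.35x3 + 0.29x4 ≤ 0.67   (phosphorus)
  3.1x1 + 2.6x2 + 0.6x3 + 1x4 ≥ 2.1   (carbon)
  5x1 + 1x2 + 74x3 ≥ 76   (nickel)
  0.24x1 + 0.31x2 + 0.22x3 + 0.09x4 ≤ 0.75   (sulfur)
  x1, x2, x3, x4 ≥ 0.
The minimum-cost mix takes nothing from steel scrap, ferrosilicon — only return scrap, stainless scrap. There the carbon and nickel constraints are tight.
That vertex is x1 = 0.485, x3 = 0.9943.
Objective = 0.17·0.485 + 1.09·0.9943 = 1.1662.

£1.17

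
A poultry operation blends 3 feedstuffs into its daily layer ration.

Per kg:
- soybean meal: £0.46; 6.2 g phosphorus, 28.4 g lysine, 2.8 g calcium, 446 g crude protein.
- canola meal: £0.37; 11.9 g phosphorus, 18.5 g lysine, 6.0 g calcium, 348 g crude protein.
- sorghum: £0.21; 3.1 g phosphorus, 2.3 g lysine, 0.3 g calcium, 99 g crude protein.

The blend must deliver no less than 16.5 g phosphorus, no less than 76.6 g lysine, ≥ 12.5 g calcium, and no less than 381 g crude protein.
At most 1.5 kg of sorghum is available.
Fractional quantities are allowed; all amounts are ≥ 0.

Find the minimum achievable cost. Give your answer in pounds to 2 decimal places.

£1.32

This is a linear program. Let x1 = kg of soybean meal, x2 = kg of canola meal, x3 = kg of sorghum.
Minimise 0.46x1 + 0.37x2 + 0.21x3 s.t.:
  6.2x1 + 11.9x2 + 3.1x3 ≥ 16.5   (phosphorus)
  28.4x1 + 18.5x2 + 2.3x3 ≥ 76.6   (lysine)
  2.8x1 + 6x2 + 0.3x3 ≥ 12.5   (calcium)
  446x1 + 348x2 + 99x3 ≥ 381   (crude protein)
  x3 ≤ 1.5
  x1, x2, x3 ≥ 0.
The optimal basis is {soybean meal, canola meal}; sorghum drops out. The lysine and calcium requirements are met with equality.
That vertex is x1 = 1.925, x2 = 1.185.
Total cost: 0.46·1.925 + 0.37·1.185 = 1.3240.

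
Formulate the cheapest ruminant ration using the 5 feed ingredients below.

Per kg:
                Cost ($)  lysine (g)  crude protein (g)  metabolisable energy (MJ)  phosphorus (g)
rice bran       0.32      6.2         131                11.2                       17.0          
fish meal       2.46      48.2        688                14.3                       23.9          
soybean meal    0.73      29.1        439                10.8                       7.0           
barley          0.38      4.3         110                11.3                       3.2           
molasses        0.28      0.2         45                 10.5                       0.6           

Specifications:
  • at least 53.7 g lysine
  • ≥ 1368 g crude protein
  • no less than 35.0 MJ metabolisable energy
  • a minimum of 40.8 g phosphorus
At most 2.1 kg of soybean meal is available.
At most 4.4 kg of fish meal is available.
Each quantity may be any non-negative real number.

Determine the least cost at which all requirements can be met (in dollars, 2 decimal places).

Set it up as a linear program. Let x1 = kg of rice bran, x2 = kg of fish meal, x3 = kg of soybean meal, x4 = kg of barley, x5 = kg of molasses.
Minimise 0.32x1 + 2.46x2 + 0.73x3 + 0.38x4 + 0.28x5 with:
  6.2x1 + 48.2x2 + 29.1x3 + 4.3x4 + 0.2x5 ≥ 53.7   (lysine)
  131x1 + 688x2 + 439x3 + 110x4 + 45x5 ≥ 1368   (crude protein)
  11.2x1 + 14.3x2 + 10.8x3 + 11.3x4 + 10.5x5 ≥ 35   (metabolisable energy)
  17x1 + 23.9x2 + 7x3 + 3.2x4 + 0.6x5 ≥ 40.8   (phosphorus)
  x3 ≤ 2.1
  x2 ≤ 4.4
  x1, x2, x3, x4, x5 ≥ 0.
The minimum-cost mix takes nothing from fish meal, barley, molasses — only rice bran, soybean meal. There the crude protein and the soybean meal cap constraints are tight.
Solving gives x1 = 3.405, x3 = 2.1.
Cost = 0.32·3.405 + 0.73·2.1 = 2.6226.

$2.62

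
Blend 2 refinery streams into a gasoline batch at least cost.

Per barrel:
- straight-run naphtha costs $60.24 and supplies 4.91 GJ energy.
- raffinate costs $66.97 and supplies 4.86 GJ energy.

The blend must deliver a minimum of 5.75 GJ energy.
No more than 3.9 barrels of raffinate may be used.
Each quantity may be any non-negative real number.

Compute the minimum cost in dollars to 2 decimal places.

$70.55

This is a linear program. Let x1 = barrels of straight-run naphtha, x2 = barrels of raffinate.
Minimize 60.24x1 + 66.97x2 s.t.:
  4.91x1 + 4.86x2 ≥ 5.75   (energy)
  x2 ≤ 3.9
  x1, x2 ≥ 0.
The optimal basis is {straight-run naphtha}; raffinate drops out. There the energy constraint is tight.
Optimal quantities: straight-run naphtha = 1.1711 barrels.
Cost = 60.24·1.1711 = 70.5471.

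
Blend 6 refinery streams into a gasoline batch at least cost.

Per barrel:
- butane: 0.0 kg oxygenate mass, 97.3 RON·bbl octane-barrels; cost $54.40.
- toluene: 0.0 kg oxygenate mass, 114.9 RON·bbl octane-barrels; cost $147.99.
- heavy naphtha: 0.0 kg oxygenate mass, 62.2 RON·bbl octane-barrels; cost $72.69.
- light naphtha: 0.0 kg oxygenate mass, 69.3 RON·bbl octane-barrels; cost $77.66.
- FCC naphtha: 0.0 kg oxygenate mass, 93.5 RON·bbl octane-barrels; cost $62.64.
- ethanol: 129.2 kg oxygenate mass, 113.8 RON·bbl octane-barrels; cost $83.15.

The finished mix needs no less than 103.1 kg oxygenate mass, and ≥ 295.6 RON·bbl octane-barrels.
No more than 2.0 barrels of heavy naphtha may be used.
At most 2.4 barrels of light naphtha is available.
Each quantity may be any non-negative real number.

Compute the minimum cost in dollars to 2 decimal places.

Treat it as an LP. Let x1 = barrels of butane, x2 = barrels of toluene, x3 = barrels of heavy naphtha, x4 = barrels of light naphtha, x5 = barrels of FCC naphtha, x6 = barrels of ethanol.
Minimize 54.4x1 + 147.99x2 + 72.69x3 + 77.66x4 + 62.64x5 + 83.15x6 subject to:
  129.2x6 ≥ 103.1   (oxygenate mass)
  97.3x1 + 114.9x2 + 62.2x3 + 69.3x4 + 93.5x5 + 113.8x6 ≥ 295.6   (octane-barrels)
  x3 ≤ 2
  x4 ≤ 2.4
  x1, x2, x3, x4, x5, x6 ≥ 0.
The minimum-cost mix takes nothing from toluene, heavy naphtha, light naphtha, FCC naphtha — only butane, ethanol. There the oxygenate mass and octane-barrels constraints are tight.
That vertex is x1 = 2.1047, x6 = 0.79799.
Cost = 54.4·2.1047 + 83.15·0.79799 = 180.8485.

$180.85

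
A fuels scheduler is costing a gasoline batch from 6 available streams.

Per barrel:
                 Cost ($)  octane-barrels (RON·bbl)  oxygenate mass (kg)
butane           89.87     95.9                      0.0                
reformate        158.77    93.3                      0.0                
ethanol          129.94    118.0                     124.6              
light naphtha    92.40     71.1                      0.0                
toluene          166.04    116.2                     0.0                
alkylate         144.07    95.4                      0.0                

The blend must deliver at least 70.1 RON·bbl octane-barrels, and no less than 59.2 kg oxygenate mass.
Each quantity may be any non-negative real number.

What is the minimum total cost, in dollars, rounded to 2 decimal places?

$74.89

This is a linear program. Let x1 = barrels of butane, x2 = barrels of reformate, x3 = barrels of ethanol, x4 = barrels of light naphtha, x5 = barrels of toluene, x6 = barrels of alkylate.
min 89.87x1 + 158.77x2 + 129.94x3 + 92.4x4 + 166.04x5 + 144.07x6 s.t.:
  95.9x1 + 93.3x2 + 118x3 + 71.1x4 + 116.2x5 + 95.4x6 ≥ 70.1   (octane-barrels)
  124.6x3 ≥ 59.2   (oxygenate mass)
  x1, x2, x3, x4, x5, x6 ≥ 0.
The minimum-cost mix takes nothing from reformate, light naphtha, toluene, alkylate — only butane, ethanol. The octane-barrels and oxygenate mass requirements are met with equality.
So butane = 0.1464 barrels, ethanol = 0.4751 barrels.
Total cost: 89.87·0.1464 + 129.94·0.4751 = 74.8915.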